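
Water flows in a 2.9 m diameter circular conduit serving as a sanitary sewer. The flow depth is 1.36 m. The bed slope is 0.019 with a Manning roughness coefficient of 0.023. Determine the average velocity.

For a circular section of diameter D = 2.9 m at depth y = 1.36 m, the central angle is θ = 2 arccos(1 − 2y/D) = 3.017 rad. Then A = (D²/8)(θ − sin θ) = 3.042 m² and P = Dθ/2 = 4.375 m.
Hydraulic radius R = A/P = 3.042/4.375 = 0.6952 m.
From Manning's equation, V = (1/n) R^(2/3) S^(1/2) = (1/0.023) × 0.6952^(2/3) × 0.019^(1/2) = 4.7 m/s.

V = 4.7 m/s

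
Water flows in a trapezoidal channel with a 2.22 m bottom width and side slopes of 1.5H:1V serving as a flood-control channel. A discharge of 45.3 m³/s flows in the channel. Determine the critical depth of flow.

y_c = 2.22 m

At critical depth, Q² T / (g A³) = 1, i.e. A³/T = Q²/g = 45.3²/9.81 = 209.2.
Try y = 2.43 m: A³/T = 304.4 — over.
Try y = 2.22 m: A³/T = 210.6 — close enough.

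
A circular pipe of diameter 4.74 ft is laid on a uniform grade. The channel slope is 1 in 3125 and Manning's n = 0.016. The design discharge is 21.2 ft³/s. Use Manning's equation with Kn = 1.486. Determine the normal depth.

Manning's equation rearranged: A R^(2/3) = nQ / (1.486·√S) = 0.016 × 21.2 / (1.486 × √0.00032) = 12.76.
Trying y = 3.49 ft: A R^(2/3) = 17.63 — too large.
Trying y = 1.9 ft: A R^(2/3) = 6.685 — too small.
Trying y = 2.77 ft: A R^(2/3) = 12.75 — ≈ 12.76.

y_n = 2.77 ft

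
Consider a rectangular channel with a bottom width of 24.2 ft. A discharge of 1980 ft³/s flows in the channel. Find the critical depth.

y_c = 5.92 ft

For a rectangular channel, critical depth y_c = (q²/g)^(1/3) where q = Q/b = 1980/24.2 = 81.82 ft²/s.
So y_c = (81.82²/32.2)^(1/3) = 5.92 ft.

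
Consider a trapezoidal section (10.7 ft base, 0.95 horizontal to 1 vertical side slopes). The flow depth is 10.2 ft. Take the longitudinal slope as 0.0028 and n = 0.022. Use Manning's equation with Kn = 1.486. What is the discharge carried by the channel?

Q = 2280 ft³/s

With bottom width b = 10.7 ft and side slope z = 0.95: A = (b + zy)y = (10.7 + 0.95×10.2)×10.2 = 208 ft²; P = b + 2y√(1+z²) = 10.7 + 2×10.2×1.379 = 38.84 ft.
Hydraulic radius R = A/P = 208/38.84 = 5.355 ft.
Manning's equation: Q = (1.486/n) A R^(2/3) S^(1/2) = (1.486/0.022) × 208 × 5.355^(2/3) × 0.0028^(1/2) = 2280 ft³/s.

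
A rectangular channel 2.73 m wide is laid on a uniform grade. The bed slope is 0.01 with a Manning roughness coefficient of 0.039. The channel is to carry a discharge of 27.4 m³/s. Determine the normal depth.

Manning's equation rearranged: A R^(2/3) = nQ / (1·√S) = 0.039 × 27.4 / (√0.01) = 10.69.
At y = 4.94 m: A R^(2/3) = 14.1 — high.
At y = 2.94 m: A R^(2/3) = 7.659 — low.
At y = 3.89 m: A R^(2/3) = 10.69 — matches.

y_n = 3.89 m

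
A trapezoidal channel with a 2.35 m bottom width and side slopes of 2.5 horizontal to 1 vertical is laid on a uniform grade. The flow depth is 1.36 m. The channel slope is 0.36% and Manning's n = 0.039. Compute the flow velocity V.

With bottom width b = 2.35 m and side slope z = 2.5: A = (b + zy)y = (2.35 + 2.5×1.36)×1.36 = 7.82 m²; P = b + 2y√(1+z²) = 2.35 + 2×1.36×2.693 = 9.674 m.
Hydraulic radius R = A/P = 7.82/9.674 = 0.8084 m.
From Manning's equation, V = (1/n) R^(2/3) S^(1/2) = (1/0.039) × 0.8084^(2/3) × 0.0036^(1/2) = 1.34 m/s.

V = 1.34 m/s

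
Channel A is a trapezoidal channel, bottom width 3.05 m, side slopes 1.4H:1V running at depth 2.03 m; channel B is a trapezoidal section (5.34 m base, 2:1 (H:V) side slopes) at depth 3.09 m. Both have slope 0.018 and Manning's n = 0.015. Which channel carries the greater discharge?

channel B

Channel A: With bottom width b = 3.05 m and side slope z = 1.4: A = (b + zy)y = (3.05 + 1.4×2.03)×2.03 = 11.96 m²; P = b + 2y√(1+z²) = 3.05 + 2×2.03×1.72 = 10.04 m. Hydraulic radius R = A/P = 11.96/10.04 = 1.192 m. Q_A = (1/0.015)·11.96·1.192^(2/3)·√0.018 = 120.3 m³/s.
Channel B: With bottom width b = 5.34 m and side slope z = 2: A = (b + zy)y = (5.34 + 2×3.09)×3.09 = 35.6 m²; P = b + 2y√(1+z²) = 5.34 + 2×3.09×2.236 = 19.16 m. Hydraulic radius R = A/P = 35.6/19.16 = 1.858 m. Q_B = (1/0.015)·35.6·1.858^(2/3)·√0.018 = 481.2 m³/s.
Q_A = 120.3 m³/s vs Q_B = 481.2 m³/s, so channel B carries more.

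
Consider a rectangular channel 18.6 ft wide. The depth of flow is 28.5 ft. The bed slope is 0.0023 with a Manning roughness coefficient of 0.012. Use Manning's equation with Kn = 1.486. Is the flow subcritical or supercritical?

subcritical

Flow area A = b·y = 18.6 × 28.5 = 530.1 ft². Wetted perimeter P = b + 2y = 18.6 + 2×28.5 = 75.6 ft.
Hydraulic radius R = A/P = 530.1/75.6 = 7.012 ft.
V = (1.486/n) R^(2/3) √S = (1.486/0.012) × 7.012^(2/3) × √0.0023 = 21.76 ft/s. Hydraulic depth D_h = A/T = 530.1/18.6 = 28.5 ft.
Froude number Fr = V/√(g·D_h) = 21.76/√(32.2×28.5) = 0.718, which is less than 1, so the flow is subcritical.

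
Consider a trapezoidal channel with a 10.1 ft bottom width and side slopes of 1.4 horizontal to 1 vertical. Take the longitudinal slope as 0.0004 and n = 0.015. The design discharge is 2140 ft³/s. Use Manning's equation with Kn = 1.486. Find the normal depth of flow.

y_n = 11.9 ft

Manning's equation rearranged: A R^(2/3) = nQ / (1.486·√S) = 0.015 × 2140 / (1.486 × √0.0004) = 1080.
Try y = 15.1 ft: A R^(2/3) = 1824 — too large.
Try y = 10.6 ft: A R^(2/3) = 841.2 — too small.
Try y = 11.9 ft: A R^(2/3) = 1079 — ≈ 1080.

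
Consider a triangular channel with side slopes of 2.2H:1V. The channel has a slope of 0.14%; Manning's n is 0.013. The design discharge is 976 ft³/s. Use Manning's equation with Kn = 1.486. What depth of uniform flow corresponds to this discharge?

Manning's equation rearranged: A R^(2/3) = nQ / (1.486·√S) = 0.013 × 976 / (1.486 × √0.0014) = 228.2.
At y = 5.27 ft: A R^(2/3) = 109.5 — low.
At y = 7.61 ft: A R^(2/3) = 291.7 — high.
At y = 6.94 ft: A R^(2/3) = 228.1 — matches.

y_n = 6.94 ft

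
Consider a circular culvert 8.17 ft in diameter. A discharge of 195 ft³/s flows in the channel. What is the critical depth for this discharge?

y_c = 3.47 ft

At critical depth, Q² T / (g A³) = 1, i.e. A³/T = Q²/g = 195²/32.2 = 1181.
Trying y = 4.29 ft: A³/T = 2658 — over.
Trying y = 3.47 ft: A³/T = 1181 — matches.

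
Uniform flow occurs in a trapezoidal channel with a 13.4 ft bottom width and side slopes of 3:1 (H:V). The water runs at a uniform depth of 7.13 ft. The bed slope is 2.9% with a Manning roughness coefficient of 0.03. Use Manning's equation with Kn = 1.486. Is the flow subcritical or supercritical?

supercritical

With bottom width b = 13.4 ft and side slope z = 3: A = (b + zy)y = (13.4 + 3×7.13)×7.13 = 248.1 ft²; P = b + 2y√(1+z²) = 13.4 + 2×7.13×3.162 = 58.49 ft.
Hydraulic radius R = A/P = 248.1/58.49 = 4.241 ft.
V = (1.486/n) R^(2/3) √S = (1.486/0.03) × 4.241^(2/3) × √0.029 = 22.1 ft/s. Hydraulic depth D_h = A/T = 248.1/56.18 = 4.415 ft.
Froude number Fr = V/√(g·D_h) = 22.1/√(32.2×4.415) = 1.85, which is greater than 1, so the flow is supercritical.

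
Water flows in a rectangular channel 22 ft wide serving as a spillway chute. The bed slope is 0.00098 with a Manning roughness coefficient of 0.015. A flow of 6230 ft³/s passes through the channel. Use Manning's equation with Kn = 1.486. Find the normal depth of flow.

y_n = 23.8 ft

Manning's equation rearranged: A R^(2/3) = nQ / (1.486·√S) = 0.015 × 6230 / (1.486 × √0.00098) = 2009.
Trying y = 16.4 ft: A R^(2/3) = 1267 — too small.
Trying y = 28.8 ft: A R^(2/3) = 2526 — too large.
Trying y = 23.8 ft: A R^(2/3) = 2010 — ≈ 2009.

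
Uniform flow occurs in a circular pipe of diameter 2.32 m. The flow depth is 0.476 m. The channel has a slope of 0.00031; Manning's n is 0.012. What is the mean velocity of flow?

V = 0.637 m/s

For a circular section of diameter D = 2.32 m at depth y = 0.476 m, the central angle is θ = 2 arccos(1 − 2y/D) = 1.88 rad. Then A = (D²/8)(θ − sin θ) = 0.6243 m² and P = Dθ/2 = 2.181 m.
Hydraulic radius R = A/P = 0.6243/2.181 = 0.2862 m.
From Manning's equation, V = (1/n) R^(2/3) S^(1/2) = (1/0.012) × 0.2862^(2/3) × 0.00031^(1/2) = 0.637 m/s.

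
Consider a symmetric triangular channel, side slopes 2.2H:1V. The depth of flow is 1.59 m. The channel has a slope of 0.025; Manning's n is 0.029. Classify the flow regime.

supercritical

For a triangular section with side slope z = 2.2: A = zy² = 2.2×1.59² = 5.562 m²; P = 2y√(1+z²) = 2×1.59×2.417 = 7.685 m.
Hydraulic radius R = A/P = 5.562/7.685 = 0.7237 m.
V = (1/n) R^(2/3) √S = (1/0.029) × 0.7237^(2/3) × √0.025 = 4.395 m/s. Hydraulic depth D_h = A/T = 5.562/6.996 = 0.795 m.
Froude number Fr = V/√(g·D_h) = 4.395/√(9.81×0.795) = 1.57, which is greater than 1, so the flow is supercritical.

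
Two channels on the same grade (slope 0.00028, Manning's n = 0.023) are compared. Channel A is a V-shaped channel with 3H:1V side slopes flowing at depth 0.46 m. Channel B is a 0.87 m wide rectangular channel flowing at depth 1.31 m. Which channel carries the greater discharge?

Channel A: For a triangular section with side slope z = 3: A = zy² = 3×0.46² = 0.6348 m²; P = 2y√(1+z²) = 2×0.46×3.162 = 2.909 m. Hydraulic radius R = A/P = 0.6348/2.909 = 0.2182 m. Q_A = (1/0.023)·0.6348·0.2182^(2/3)·√0.00028 = 0.1674 m³/s.
Channel B: Flow area A = b·y = 0.87 × 1.31 = 1.14 m². Wetted perimeter P = b + 2y = 0.87 + 2×1.31 = 3.49 m. Hydraulic radius R = A/P = 1.14/3.49 = 0.3266 m. Q_B = (1/0.023)·1.14·0.3266^(2/3)·√0.00028 = 0.3932 m³/s.
Q_A = 0.1674 m³/s vs Q_B = 0.3932 m³/s, so channel B carries more.

channel B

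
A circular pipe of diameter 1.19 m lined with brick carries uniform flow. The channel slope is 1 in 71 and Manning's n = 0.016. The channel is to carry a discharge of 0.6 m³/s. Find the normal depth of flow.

Manning's equation rearranged: A R^(2/3) = nQ / (1·√S) = 0.016 × 0.6 / (√0.01408) = 0.08089.
At y = 0.388 m: A R^(2/3) = 0.1139 — over.
At y = 0.279 m: A R^(2/3) = 0.05975 — short.
At y = 0.325 m: A R^(2/3) = 0.08083 — matches.

y_n = 0.325 m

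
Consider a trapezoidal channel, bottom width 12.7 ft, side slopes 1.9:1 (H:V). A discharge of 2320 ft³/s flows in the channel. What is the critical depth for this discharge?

At critical depth, Q² T / (g A³) = 1, i.e. A³/T = Q²/g = 2320²/32.2 = 167200.
Trying y = 8.37 ft: A³/T = 308300 — high.
Trying y = 7.16 ft: A³/T = 167400 — close enough.

y_c = 7.16 ft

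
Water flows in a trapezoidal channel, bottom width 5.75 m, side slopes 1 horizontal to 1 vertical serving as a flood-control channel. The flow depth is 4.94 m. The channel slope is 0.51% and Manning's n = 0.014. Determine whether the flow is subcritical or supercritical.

supercritical

With bottom width b = 5.75 m and side slope z = 1: A = (b + zy)y = (5.75 + 1×4.94)×4.94 = 52.81 m²; P = b + 2y√(1+z²) = 5.75 + 2×4.94×1.414 = 19.72 m.
Hydraulic radius R = A/P = 52.81/19.72 = 2.678 m.
V = (1/n) R^(2/3) √S = (1/0.014) × 2.678^(2/3) × √0.0051 = 9.836 m/s. Hydraulic depth D_h = A/T = 52.81/15.63 = 3.379 m.
Froude number Fr = V/√(g·D_h) = 9.836/√(9.81×3.379) = 1.71, which is greater than 1, so the flow is supercritical.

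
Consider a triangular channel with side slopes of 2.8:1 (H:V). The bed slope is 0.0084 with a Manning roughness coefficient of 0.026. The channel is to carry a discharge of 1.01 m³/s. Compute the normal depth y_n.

Manning's equation rearranged: A R^(2/3) = nQ / (1·√S) = 0.026 × 1.01 / (√0.0084) = 0.2865.
Try y = 0.411 m: A R^(2/3) = 0.1582 — short.
Try y = 0.656 m: A R^(2/3) = 0.5506 — over.
Try y = 0.513 m: A R^(2/3) = 0.2858 — ≈ 0.2865.

y_n = 0.513 m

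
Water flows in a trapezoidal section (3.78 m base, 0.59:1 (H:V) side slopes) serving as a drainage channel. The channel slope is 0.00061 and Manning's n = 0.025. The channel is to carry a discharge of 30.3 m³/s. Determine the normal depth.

y_n = 3.59 m

Manning's equation rearranged: A R^(2/3) = nQ / (1·√S) = 0.025 × 30.3 / (√0.00061) = 30.67.
Trying y = 4.15 m: A R^(2/3) = 40.02 — high.
Trying y = 3.59 m: A R^(2/3) = 30.72 — close enough.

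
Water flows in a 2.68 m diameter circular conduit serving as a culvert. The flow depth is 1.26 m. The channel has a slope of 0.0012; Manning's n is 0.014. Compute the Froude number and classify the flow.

subcritical

For a circular section of diameter D = 2.68 m at depth y = 1.26 m, the central angle is θ = 2 arccos(1 − 2y/D) = 3.022 rad. Then A = (D²/8)(θ − sin θ) = 2.606 m² and P = Dθ/2 = 4.05 m.
Hydraulic radius R = A/P = 2.606/4.05 = 0.6436 m.
V = (1/n) R^(2/3) √S = (1/0.014) × 0.6436^(2/3) × √0.0012 = 1.844 m/s. Hydraulic depth D_h = A/T = 2.606/2.675 = 0.9742 m.
Froude number Fr = V/√(g·D_h) = 1.844/√(9.81×0.9742) = 0.597, which is less than 1, so the flow is subcritical.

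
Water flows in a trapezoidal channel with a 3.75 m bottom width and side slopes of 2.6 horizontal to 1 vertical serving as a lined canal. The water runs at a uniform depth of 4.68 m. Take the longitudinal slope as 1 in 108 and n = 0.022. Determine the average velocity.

With bottom width b = 3.75 m and side slope z = 2.6: A = (b + zy)y = (3.75 + 2.6×4.68)×4.68 = 74.5 m²; P = b + 2y√(1+z²) = 3.75 + 2×4.68×2.786 = 29.82 m.
Hydraulic radius R = A/P = 74.5/29.82 = 2.498 m.
From Manning's equation, V = (1/n) R^(2/3) S^(1/2) = (1/0.022) × 2.498^(2/3) × 0.009259^(1/2) = 8.05 m/s.

V = 8.05 m/s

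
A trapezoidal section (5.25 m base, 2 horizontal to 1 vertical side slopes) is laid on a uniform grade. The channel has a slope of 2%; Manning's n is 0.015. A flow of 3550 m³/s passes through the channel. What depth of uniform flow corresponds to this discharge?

y_n = 7.49 m

Manning's equation rearranged: A R^(2/3) = nQ / (1·√S) = 0.015 × 3550 / (√0.02) = 376.5.
At y = 8.75 m: A R^(2/3) = 541.4 — high.
At y = 6.67 m: A R^(2/3) = 287.7 — low.
At y = 7.49 m: A R^(2/3) = 376.1 — ≈ 376.5.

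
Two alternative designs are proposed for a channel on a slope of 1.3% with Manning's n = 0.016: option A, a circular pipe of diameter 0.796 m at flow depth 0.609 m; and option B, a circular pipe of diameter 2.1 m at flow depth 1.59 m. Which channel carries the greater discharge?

Channel A: For a circular section of diameter D = 0.796 m at depth y = 0.609 m, the central angle is θ = 2 arccos(1 − 2y/D) = 4.259 rad. Then A = (D²/8)(θ − sin θ) = 0.4085 m² and P = Dθ/2 = 1.695 m. Hydraulic radius R = A/P = 0.4085/1.695 = 0.241 m. Q_A = (1/0.016)·0.4085·0.241^(2/3)·√0.013 = 1.127 m³/s.
Channel B: For a circular section of diameter D = 2.1 m at depth y = 1.59 m, the central angle is θ = 2 arccos(1 − 2y/D) = 4.222 rad. Then A = (D²/8)(θ − sin θ) = 2.814 m² and P = Dθ/2 = 4.433 m. Hydraulic radius R = A/P = 2.814/4.433 = 0.6347 m. Q_B = (1/0.016)·2.814·0.6347^(2/3)·√0.013 = 14.81 m³/s.
Q_A = 1.127 m³/s vs Q_B = 14.81 m³/s, so channel B carries more.

channel B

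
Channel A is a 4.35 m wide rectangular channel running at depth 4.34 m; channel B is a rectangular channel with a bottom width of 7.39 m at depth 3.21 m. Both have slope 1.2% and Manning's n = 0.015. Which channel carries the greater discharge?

Channel A: Flow area A = b·y = 4.35 × 4.34 = 18.88 m². Wetted perimeter P = b + 2y = 4.35 + 2×4.34 = 13.03 m. Hydraulic radius R = A/P = 18.88/13.03 = 1.449 m. Q_A = (1/0.015)·18.88·1.449^(2/3)·√0.012 = 176.5 m³/s.
Channel B: Flow area A = b·y = 7.39 × 3.21 = 23.72 m². Wetted perimeter P = b + 2y = 7.39 + 2×3.21 = 13.81 m. Hydraulic radius R = A/P = 23.72/13.81 = 1.718 m. Q_B = (1/0.015)·23.72·1.718^(2/3)·√0.012 = 248.5 m³/s.
Q_A = 176.5 m³/s vs Q_B = 248.5 m³/s, so channel B carries more.

channel B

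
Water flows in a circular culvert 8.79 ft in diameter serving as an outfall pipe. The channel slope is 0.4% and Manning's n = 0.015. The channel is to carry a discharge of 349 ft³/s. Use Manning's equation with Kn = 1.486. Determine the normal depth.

y_n = 4.62 ft

Manning's equation rearranged: A R^(2/3) = nQ / (1.486·√S) = 0.015 × 349 / (1.486 × √0.004) = 55.7.
At y = 3.76 ft: A R^(2/3) = 39.03 — too small.
At y = 4.62 ft: A R^(2/3) = 55.77 — matches.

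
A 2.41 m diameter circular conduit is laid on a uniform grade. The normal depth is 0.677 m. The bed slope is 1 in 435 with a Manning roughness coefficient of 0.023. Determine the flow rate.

For a circular section of diameter D = 2.41 m at depth y = 0.677 m, the central angle is θ = 2 arccos(1 − 2y/D) = 2.234 rad. Then A = (D²/8)(θ − sin θ) = 1.05 m² and P = Dθ/2 = 2.693 m.
Hydraulic radius R = A/P = 1.05/2.693 = 0.3901 m.
Manning's equation: Q = (1/n) A R^(2/3) S^(1/2) = (1/0.023) × 1.05 × 0.3901^(2/3) × 0.002299^(1/2) = 1.17 m³/s.

Q = 1.17 m³/s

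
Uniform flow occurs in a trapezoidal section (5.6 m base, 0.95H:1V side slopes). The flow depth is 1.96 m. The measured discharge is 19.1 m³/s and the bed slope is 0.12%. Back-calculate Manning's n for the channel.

With bottom width b = 5.6 m and side slope z = 0.95: A = (b + zy)y = (5.6 + 0.95×1.96)×1.96 = 14.63 m²; P = b + 2y√(1+z²) = 5.6 + 2×1.96×1.379 = 11.01 m.
Hydraulic radius R = A/P = 14.63/11.01 = 1.329 m.
Rearranging Manning's equation: n = (1/Q) A R^(2/3) S^(1/2) = (1/19.1) × 14.63 × 1.329^(2/3) × √0.0012 = 0.0321.

n = 0.0321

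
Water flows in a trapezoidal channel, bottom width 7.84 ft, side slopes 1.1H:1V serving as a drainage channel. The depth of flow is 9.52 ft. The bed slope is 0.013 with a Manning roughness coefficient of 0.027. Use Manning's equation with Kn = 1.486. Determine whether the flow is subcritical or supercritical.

With bottom width b = 7.84 ft and side slope z = 1.1: A = (b + zy)y = (7.84 + 1.1×9.52)×9.52 = 174.3 ft²; P = b + 2y√(1+z²) = 7.84 + 2×9.52×1.487 = 36.14 ft.
Hydraulic radius R = A/P = 174.3/36.14 = 4.823 ft.
V = (1.486/n) R^(2/3) √S = (1.486/0.027) × 4.823^(2/3) × √0.013 = 17.91 ft/s. Hydraulic depth D_h = A/T = 174.3/28.78 = 6.056 ft.
Froude number Fr = V/√(g·D_h) = 17.91/√(32.2×6.056) = 1.28, which is greater than 1, so the flow is supercritical.

supercritical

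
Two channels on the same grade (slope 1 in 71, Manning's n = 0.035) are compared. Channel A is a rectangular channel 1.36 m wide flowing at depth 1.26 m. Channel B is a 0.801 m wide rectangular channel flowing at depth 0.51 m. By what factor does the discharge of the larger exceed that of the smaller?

6.59

Channel A: Flow area A = b·y = 1.36 × 1.26 = 1.714 m². Wetted perimeter P = b + 2y = 1.36 + 2×1.26 = 3.88 m. Hydraulic radius R = A/P = 1.714/3.88 = 0.4416 m. Q_A = (1/0.035)·1.714·0.4416^(2/3)·√0.01408 = 3.37 m³/s.
Channel B: Flow area A = b·y = 0.801 × 0.51 = 0.4085 m². Wetted perimeter P = b + 2y = 0.801 + 2×0.51 = 1.821 m. Hydraulic radius R = A/P = 0.4085/1.821 = 0.2243 m. Q_B = (1/0.035)·0.4085·0.2243^(2/3)·√0.01408 = 0.5114 m³/s.
The larger discharge is 3.37 m³/s and the smaller is 0.5114 m³/s; the ratio is 6.59.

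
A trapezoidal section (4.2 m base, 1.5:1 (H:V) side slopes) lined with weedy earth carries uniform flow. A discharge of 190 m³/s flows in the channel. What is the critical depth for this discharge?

At critical depth, Q² T / (g A³) = 1, i.e. A³/T = Q²/g = 190²/9.81 = 3680.
Trying y = 4.29 m: A³/T = 5564 — high.
Trying y = 3.04 m: A³/T = 1418 — low.
Trying y = 3.87 m: A³/T = 3672 — matches.

y_c = 3.87 m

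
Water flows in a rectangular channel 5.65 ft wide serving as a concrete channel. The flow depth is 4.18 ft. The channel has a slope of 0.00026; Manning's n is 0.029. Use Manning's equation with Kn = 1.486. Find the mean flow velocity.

Flow area A = b·y = 5.65 × 4.18 = 23.62 ft². Wetted perimeter P = b + 2y = 5.65 + 2×4.18 = 14.01 ft.
Hydraulic radius R = A/P = 23.62/14.01 = 1.686 ft.
From Manning's equation, V = (1.486/n) R^(2/3) S^(1/2) = (1.486/0.029) × 1.686^(2/3) × 0.00026^(1/2) = 1.17 ft/s.

V = 1.17 ft/s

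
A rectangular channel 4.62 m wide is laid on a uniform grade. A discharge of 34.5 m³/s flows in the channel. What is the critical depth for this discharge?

y_c = 1.78 m

For a rectangular channel, critical depth y_c = (q²/g)^(1/3) where q = Q/b = 34.5/4.62 = 7.468 m²/s.
So y_c = (7.468²/9.81)^(1/3) = 1.78 m.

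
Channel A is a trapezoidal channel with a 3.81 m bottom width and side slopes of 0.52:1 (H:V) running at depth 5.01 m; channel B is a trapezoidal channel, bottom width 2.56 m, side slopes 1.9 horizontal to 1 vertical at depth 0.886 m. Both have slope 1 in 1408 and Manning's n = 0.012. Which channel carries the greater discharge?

channel A

Channel A: With bottom width b = 3.81 m and side slope z = 0.52: A = (b + zy)y = (3.81 + 0.52×5.01)×5.01 = 32.14 m²; P = b + 2y√(1+z²) = 3.81 + 2×5.01×1.127 = 15.1 m. Hydraulic radius R = A/P = 32.14/15.1 = 2.128 m. Q_A = (1/0.012)·32.14·2.128^(2/3)·√0.0007102 = 118.1 m³/s.
Channel B: With bottom width b = 2.56 m and side slope z = 1.9: A = (b + zy)y = (2.56 + 1.9×0.886)×0.886 = 3.76 m²; P = b + 2y√(1+z²) = 2.56 + 2×0.886×2.147 = 6.365 m. Hydraulic radius R = A/P = 3.76/6.365 = 0.5907 m. Q_B = (1/0.012)·3.76·0.5907^(2/3)·√0.0007102 = 5.878 m³/s.
Q_A = 118.1 m³/s vs Q_B = 5.878 m³/s, so channel A carries more.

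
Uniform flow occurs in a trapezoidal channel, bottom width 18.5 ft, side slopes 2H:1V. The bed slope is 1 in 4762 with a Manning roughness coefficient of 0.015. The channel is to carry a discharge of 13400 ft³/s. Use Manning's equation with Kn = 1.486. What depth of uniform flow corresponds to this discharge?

Manning's equation rearranged: A R^(2/3) = nQ / (1.486·√S) = 0.015 × 13400 / (1.486 × √0.00021) = 9334.
Try y = 31.4 ft: A R^(2/3) = 16250 — over.
Try y = 24.8 ft: A R^(2/3) = 9362 — close enough.

y_n = 24.8 ft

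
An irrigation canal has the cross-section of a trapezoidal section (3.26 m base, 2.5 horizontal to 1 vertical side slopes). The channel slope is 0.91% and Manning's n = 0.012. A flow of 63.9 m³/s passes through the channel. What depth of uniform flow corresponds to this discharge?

y_n = 1.35 m

Manning's equation rearranged: A R^(2/3) = nQ / (1·√S) = 0.012 × 63.9 / (√0.0091) = 8.038.
At y = 1.21 m: A R^(2/3) = 6.432 — low.
At y = 1.46 m: A R^(2/3) = 9.453 — high.
At y = 1.35 m: A R^(2/3) = 8.042 — matches.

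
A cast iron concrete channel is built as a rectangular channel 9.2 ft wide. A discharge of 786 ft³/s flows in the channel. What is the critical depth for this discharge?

For a rectangular channel, critical depth y_c = (q²/g)^(1/3) where q = Q/b = 786/9.2 = 85.43 ft²/s.
So y_c = (85.43²/32.2)^(1/3) = 6.1 ft.

y_c = 6.1 ft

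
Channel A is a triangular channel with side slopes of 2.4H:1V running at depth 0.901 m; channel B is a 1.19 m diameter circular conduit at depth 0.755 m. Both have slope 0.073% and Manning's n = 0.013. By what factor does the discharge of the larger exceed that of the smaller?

3

Channel A: For a triangular section with side slope z = 2.4: A = zy² = 2.4×0.901² = 1.948 m²; P = 2y√(1+z²) = 2×0.901×2.6 = 4.685 m. Hydraulic radius R = A/P = 1.948/4.685 = 0.4158 m. Q_A = (1/0.013)·1.948·0.4158^(2/3)·√0.00073 = 2.256 m³/s.
Channel B: For a circular section of diameter D = 1.19 m at depth y = 0.755 m, the central angle is θ = 2 arccos(1 − 2y/D) = 3.686 rad. Then A = (D²/8)(θ − sin θ) = 0.7442 m² and P = Dθ/2 = 2.193 m. Hydraulic radius R = A/P = 0.7442/2.193 = 0.3393 m. Q_B = (1/0.013)·0.7442·0.3393^(2/3)·√0.00073 = 0.7524 m³/s.
The larger discharge is 2.256 m³/s and the smaller is 0.7524 m³/s; the ratio is 3.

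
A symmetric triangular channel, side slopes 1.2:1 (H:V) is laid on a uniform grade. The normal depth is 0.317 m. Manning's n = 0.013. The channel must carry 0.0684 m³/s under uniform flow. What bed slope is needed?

For a triangular section with side slope z = 1.2: A = zy² = 1.2×0.317² = 0.1206 m²; P = 2y√(1+z²) = 2×0.317×1.562 = 0.9903 m.
Hydraulic radius R = A/P = 0.1206/0.9903 = 0.1218 m.
From Manning's equation, S = [nQ / (1 A R^(2/3))]² = [0.013 × 0.0684 / (1 × 0.1206 × 0.1218^(2/3))]² = 0.000901.

S = 0.000901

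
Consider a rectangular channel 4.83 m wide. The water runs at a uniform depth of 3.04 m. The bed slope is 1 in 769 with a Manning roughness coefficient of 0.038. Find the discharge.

Q = 17 m³/s

Flow area A = b·y = 4.83 × 3.04 = 14.68 m². Wetted perimeter P = b + 2y = 4.83 + 2×3.04 = 10.91 m.
Hydraulic radius R = A/P = 14.68/10.91 = 1.346 m.
Manning's equation: Q = (1/n) A R^(2/3) S^(1/2) = (1/0.038) × 14.68 × 1.346^(2/3) × 0.0013^(1/2) = 17 m³/s.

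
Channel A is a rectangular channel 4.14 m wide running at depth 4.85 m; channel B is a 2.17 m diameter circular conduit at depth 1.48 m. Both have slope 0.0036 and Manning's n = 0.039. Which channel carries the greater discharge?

channel A

Channel A: Flow area A = b·y = 4.14 × 4.85 = 20.08 m². Wetted perimeter P = b + 2y = 4.14 + 2×4.85 = 13.84 m. Hydraulic radius R = A/P = 20.08/13.84 = 1.451 m. Q_A = (1/0.039)·20.08·1.451^(2/3)·√0.0036 = 39.59 m³/s.
Channel B: For a circular section of diameter D = 2.17 m at depth y = 1.48 m, the central angle is θ = 2 arccos(1 − 2y/D) = 3.887 rad. Then A = (D²/8)(θ − sin θ) = 2.687 m² and P = Dθ/2 = 4.217 m. Hydraulic radius R = A/P = 2.687/4.217 = 0.6372 m. Q_B = (1/0.039)·2.687·0.6372^(2/3)·√0.0036 = 3.061 m³/s.
Q_A = 39.59 m³/s vs Q_B = 3.061 m³/s, so channel A carries more.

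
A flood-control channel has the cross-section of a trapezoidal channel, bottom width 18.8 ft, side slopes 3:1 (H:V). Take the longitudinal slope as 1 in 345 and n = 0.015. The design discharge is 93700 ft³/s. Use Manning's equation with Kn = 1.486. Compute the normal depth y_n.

Manning's equation rearranged: A R^(2/3) = nQ / (1.486·√S) = 0.015 × 93700 / (1.486 × √0.002899) = 17570.
Trying y = 32.3 ft: A R^(2/3) = 24470 — over.
Trying y = 23.2 ft: A R^(2/3) = 10980 — short.
Trying y = 28.2 ft: A R^(2/3) = 17570 — ≈ 17570.

y_n = 28.2 ft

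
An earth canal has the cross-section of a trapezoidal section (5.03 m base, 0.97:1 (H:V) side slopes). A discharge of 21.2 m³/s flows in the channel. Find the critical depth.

y_c = 1.13 m

At critical depth, Q² T / (g A³) = 1, i.e. A³/T = Q²/g = 21.2²/9.81 = 45.81.
At y = 0.994 m: A³/T = 30.4 — low.
At y = 1.39 m: A³/T = 90.19 — high.
At y = 1.13 m: A³/T = 45.93 — matches.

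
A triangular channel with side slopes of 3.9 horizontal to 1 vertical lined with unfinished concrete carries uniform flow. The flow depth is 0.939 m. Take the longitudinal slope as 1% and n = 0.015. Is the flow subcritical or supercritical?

supercritical

For a triangular section with side slope z = 3.9: A = zy² = 3.9×0.939² = 3.439 m²; P = 2y√(1+z²) = 2×0.939×4.026 = 7.561 m.
Hydraulic radius R = A/P = 3.439/7.561 = 0.4548 m.
V = (1/n) R^(2/3) √S = (1/0.015) × 0.4548^(2/3) × √0.01 = 3.943 m/s. Hydraulic depth D_h = A/T = 3.439/7.324 = 0.4695 m.
Froude number Fr = V/√(g·D_h) = 3.943/√(9.81×0.4695) = 1.84, which is greater than 1, so the flow is supercritical.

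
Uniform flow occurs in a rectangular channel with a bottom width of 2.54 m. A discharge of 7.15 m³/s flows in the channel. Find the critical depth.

For a rectangular channel, critical depth y_c = (q²/g)^(1/3) where q = Q/b = 7.15/2.54 = 2.815 m²/s.
So y_c = (2.815²/9.81)^(1/3) = 0.931 m.

y_c = 0.931 m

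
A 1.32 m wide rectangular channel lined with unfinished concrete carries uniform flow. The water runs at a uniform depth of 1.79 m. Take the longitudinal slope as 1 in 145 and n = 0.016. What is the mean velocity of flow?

V = 3.19 m/s

Flow area A = b·y = 1.32 × 1.79 = 2.363 m². Wetted perimeter P = b + 2y = 1.32 + 2×1.79 = 4.9 m.
Hydraulic radius R = A/P = 2.363/4.9 = 0.4822 m.
From Manning's equation, V = (1/n) R^(2/3) S^(1/2) = (1/0.016) × 0.4822^(2/3) × 0.006897^(1/2) = 3.19 m/s.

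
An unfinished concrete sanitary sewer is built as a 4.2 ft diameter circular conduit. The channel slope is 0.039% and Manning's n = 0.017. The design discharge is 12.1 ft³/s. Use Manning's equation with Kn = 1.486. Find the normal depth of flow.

y_n = 2.07 ft

Manning's equation rearranged: A R^(2/3) = nQ / (1.486·√S) = 0.017 × 12.1 / (1.486 × √0.00039) = 7.009.
Trying y = 2.33 ft: A R^(2/3) = 8.501 — high.
Trying y = 2.07 ft: A R^(2/3) = 6.983 — matches.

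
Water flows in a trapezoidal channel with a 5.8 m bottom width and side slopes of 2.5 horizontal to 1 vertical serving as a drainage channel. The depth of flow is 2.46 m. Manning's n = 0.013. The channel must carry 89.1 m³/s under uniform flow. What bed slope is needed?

S = 0.00087

With bottom width b = 5.8 m and side slope z = 2.5: A = (b + zy)y = (5.8 + 2.5×2.46)×2.46 = 29.4 m²; P = b + 2y√(1+z²) = 5.8 + 2×2.46×2.693 = 19.05 m.
Hydraulic radius R = A/P = 29.4/19.05 = 1.543 m.
From Manning's equation, S = [nQ / (1 A R^(2/3))]² = [0.013 × 89.1 / (1 × 29.4 × 1.543^(2/3))]² = 0.00087.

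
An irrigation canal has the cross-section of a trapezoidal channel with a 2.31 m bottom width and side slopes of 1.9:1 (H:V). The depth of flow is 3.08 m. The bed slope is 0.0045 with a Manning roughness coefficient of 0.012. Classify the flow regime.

supercritical

With bottom width b = 2.31 m and side slope z = 1.9: A = (b + zy)y = (2.31 + 1.9×3.08)×3.08 = 25.14 m²; P = b + 2y√(1+z²) = 2.31 + 2×3.08×2.147 = 15.54 m.
Hydraulic radius R = A/P = 25.14/15.54 = 1.618 m.
V = (1/n) R^(2/3) √S = (1/0.012) × 1.618^(2/3) × √0.0045 = 7.705 m/s. Hydraulic depth D_h = A/T = 25.14/14.01 = 1.794 m.
Froude number Fr = V/√(g·D_h) = 7.705/√(9.81×1.794) = 1.84, which is greater than 1, so the flow is supercritical.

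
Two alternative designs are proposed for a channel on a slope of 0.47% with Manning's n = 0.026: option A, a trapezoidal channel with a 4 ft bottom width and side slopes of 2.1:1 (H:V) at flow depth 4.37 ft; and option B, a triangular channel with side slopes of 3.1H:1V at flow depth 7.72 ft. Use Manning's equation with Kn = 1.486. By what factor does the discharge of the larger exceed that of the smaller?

4.3

Channel A: With bottom width b = 4 ft and side slope z = 2.1: A = (b + zy)y = (4 + 2.1×4.37)×4.37 = 57.58 ft²; P = b + 2y√(1+z²) = 4 + 2×4.37×2.326 = 24.33 ft. Hydraulic radius R = A/P = 57.58/24.33 = 2.367 ft. Q_A = (1.486/0.026)·57.58·2.367^(2/3)·√0.0047 = 400.7 ft³/s.
Channel B: For a triangular section with side slope z = 3.1: A = zy² = 3.1×7.72² = 184.8 ft²; P = 2y√(1+z²) = 2×7.72×3.257 = 50.29 ft. Hydraulic radius R = A/P = 184.8/50.29 = 3.674 ft. Q_B = (1.486/0.026)·184.8·3.674^(2/3)·√0.0047 = 1724 ft³/s.
The larger discharge is 1724 ft³/s and the smaller is 400.7 ft³/s; the ratio is 4.3.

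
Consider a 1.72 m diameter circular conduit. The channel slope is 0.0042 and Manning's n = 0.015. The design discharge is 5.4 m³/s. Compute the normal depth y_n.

Manning's equation rearranged: A R^(2/3) = nQ / (1·√S) = 0.015 × 5.4 / (√0.0042) = 1.25.
Try y = 1.54 m: A R^(2/3) = 1.408 — too large.
Try y = 1.33 m: A R^(2/3) = 1.249 — ≈ 1.25.

y_n = 1.33 m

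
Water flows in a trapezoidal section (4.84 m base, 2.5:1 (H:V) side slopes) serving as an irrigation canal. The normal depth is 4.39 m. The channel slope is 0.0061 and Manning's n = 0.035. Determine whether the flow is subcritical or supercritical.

With bottom width b = 4.84 m and side slope z = 2.5: A = (b + zy)y = (4.84 + 2.5×4.39)×4.39 = 69.43 m²; P = b + 2y√(1+z²) = 4.84 + 2×4.39×2.693 = 28.48 m.
Hydraulic radius R = A/P = 69.43/28.48 = 2.438 m.
V = (1/n) R^(2/3) √S = (1/0.035) × 2.438^(2/3) × √0.0061 = 4.042 m/s. Hydraulic depth D_h = A/T = 69.43/26.79 = 2.592 m.
Froude number Fr = V/√(g·D_h) = 4.042/√(9.81×2.592) = 0.802, which is less than 1, so the flow is subcritical.

subcritical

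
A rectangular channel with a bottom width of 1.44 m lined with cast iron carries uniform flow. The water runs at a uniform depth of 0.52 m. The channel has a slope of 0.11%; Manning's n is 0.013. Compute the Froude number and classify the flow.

Flow area A = b·y = 1.44 × 0.52 = 0.7488 m². Wetted perimeter P = b + 2y = 1.44 + 2×0.52 = 2.48 m.
Hydraulic radius R = A/P = 0.7488/2.48 = 0.3019 m.
V = (1/n) R^(2/3) √S = (1/0.013) × 0.3019^(2/3) × √0.0011 = 1.148 m/s. Hydraulic depth D_h = A/T = 0.7488/1.44 = 0.52 m.
Froude number Fr = V/√(g·D_h) = 1.148/√(9.81×0.52) = 0.508, which is less than 1, so the flow is subcritical.

subcritical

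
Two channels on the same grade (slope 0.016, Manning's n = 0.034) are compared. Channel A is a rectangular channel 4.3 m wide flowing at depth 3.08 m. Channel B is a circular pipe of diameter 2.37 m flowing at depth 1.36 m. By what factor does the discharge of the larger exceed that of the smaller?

7.95

Channel A: Flow area A = b·y = 4.3 × 3.08 = 13.24 m². Wetted perimeter P = b + 2y = 4.3 + 2×3.08 = 10.46 m. Hydraulic radius R = A/P = 13.24/10.46 = 1.266 m. Q_A = (1/0.034)·13.24·1.266^(2/3)·√0.016 = 57.67 m³/s.
Channel B: For a circular section of diameter D = 2.37 m at depth y = 1.36 m, the central angle is θ = 2 arccos(1 − 2y/D) = 3.438 rad. Then A = (D²/8)(θ − sin θ) = 2.619 m² and P = Dθ/2 = 4.074 m. Hydraulic radius R = A/P = 2.619/4.074 = 0.6428 m. Q_B = (1/0.034)·2.619·0.6428^(2/3)·√0.016 = 7.257 m³/s.
The larger discharge is 57.67 m³/s and the smaller is 7.257 m³/s; the ratio is 7.95.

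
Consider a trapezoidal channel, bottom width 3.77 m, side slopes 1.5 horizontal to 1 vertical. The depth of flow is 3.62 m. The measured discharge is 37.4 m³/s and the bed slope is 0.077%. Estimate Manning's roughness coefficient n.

n = 0.039

With bottom width b = 3.77 m and side slope z = 1.5: A = (b + zy)y = (3.77 + 1.5×3.62)×3.62 = 33.3 m²; P = b + 2y√(1+z²) = 3.77 + 2×3.62×1.803 = 16.82 m.
Hydraulic radius R = A/P = 33.3/16.82 = 1.98 m.
Rearranging Manning's equation: n = (1/Q) A R^(2/3) S^(1/2) = (1/37.4) × 33.3 × 1.98^(2/3) × √0.00077 = 0.039.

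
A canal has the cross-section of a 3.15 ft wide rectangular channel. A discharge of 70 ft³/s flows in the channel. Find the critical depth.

For a rectangular channel, critical depth y_c = (q²/g)^(1/3) where q = Q/b = 70/3.15 = 22.22 ft²/s.
So y_c = (22.22²/32.2)^(1/3) = 2.48 ft.

y_c = 2.48 ft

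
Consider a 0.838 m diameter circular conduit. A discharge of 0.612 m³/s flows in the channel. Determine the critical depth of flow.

At critical depth, Q² T / (g A³) = 1, i.e. A³/T = Q²/g = 0.612²/9.81 = 0.03818.
Try y = 0.385 m: A³/T = 0.01811 — too small.
Try y = 0.534 m: A³/T = 0.06333 — too large.
Try y = 0.468 m: A³/T = 0.03818 — close enough.

y_c = 0.468 m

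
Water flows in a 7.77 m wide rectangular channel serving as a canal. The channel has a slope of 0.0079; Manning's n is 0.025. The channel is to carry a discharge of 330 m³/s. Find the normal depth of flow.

y_n = 6.58 m

Manning's equation rearranged: A R^(2/3) = nQ / (1·√S) = 0.025 × 330 / (√0.0079) = 92.82.
At y = 4.58 m: A R^(2/3) = 58.39 — short.
At y = 7.57 m: A R^(2/3) = 110.3 — over.
At y = 6.58 m: A R^(2/3) = 92.73 — close enough.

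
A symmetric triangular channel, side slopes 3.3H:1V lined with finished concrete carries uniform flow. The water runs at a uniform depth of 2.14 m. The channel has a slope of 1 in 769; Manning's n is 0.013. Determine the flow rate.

Q = 42.6 m³/s

For a triangular section with side slope z = 3.3: A = zy² = 3.3×2.14² = 15.11 m²; P = 2y√(1+z²) = 2×2.14×3.448 = 14.76 m.
Hydraulic radius R = A/P = 15.11/14.76 = 1.024 m.
Manning's equation: Q = (1/n) A R^(2/3) S^(1/2) = (1/0.013) × 15.11 × 1.024^(2/3) × 0.0013^(1/2) = 42.6 m³/s.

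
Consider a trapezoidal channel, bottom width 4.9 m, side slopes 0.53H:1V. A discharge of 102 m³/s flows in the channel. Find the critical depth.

At critical depth, Q² T / (g A³) = 1, i.e. A³/T = Q²/g = 102²/9.81 = 1061.
Trying y = 3.91 m: A³/T = 2240 — high.
Trying y = 2.32 m: A³/T = 390.8 — low.
Trying y = 3.14 m: A³/T = 1064 — close enough.

y_c = 3.14 m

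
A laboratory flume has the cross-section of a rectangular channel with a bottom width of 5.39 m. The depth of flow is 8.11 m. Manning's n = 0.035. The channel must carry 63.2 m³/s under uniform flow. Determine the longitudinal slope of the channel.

Flow area A = b·y = 5.39 × 8.11 = 43.71 m². Wetted perimeter P = b + 2y = 5.39 + 2×8.11 = 21.61 m.
Hydraulic radius R = A/P = 43.71/21.61 = 2.023 m.
From Manning's equation, S = [nQ / (1 A R^(2/3))]² = [0.035 × 63.2 / (1 × 43.71 × 2.023^(2/3))]² = 0.001.

S = 0.001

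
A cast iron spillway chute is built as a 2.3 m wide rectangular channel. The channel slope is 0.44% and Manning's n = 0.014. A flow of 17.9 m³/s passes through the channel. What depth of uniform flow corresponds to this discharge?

y_n = 2.02 m

Manning's equation rearranged: A R^(2/3) = nQ / (1·√S) = 0.014 × 17.9 / (√0.0044) = 3.778.
Try y = 1.42 m: A R^(2/3) = 2.414 — short.
Try y = 2.02 m: A R^(2/3) = 3.776 — matches.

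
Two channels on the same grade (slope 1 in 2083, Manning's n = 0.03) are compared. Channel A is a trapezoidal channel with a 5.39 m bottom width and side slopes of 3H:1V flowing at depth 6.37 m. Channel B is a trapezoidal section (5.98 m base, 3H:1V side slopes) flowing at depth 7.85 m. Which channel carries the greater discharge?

channel B

Channel A: With bottom width b = 5.39 m and side slope z = 3: A = (b + zy)y = (5.39 + 3×6.37)×6.37 = 156.1 m²; P = b + 2y√(1+z²) = 5.39 + 2×6.37×3.162 = 45.68 m. Hydraulic radius R = A/P = 156.1/45.68 = 3.417 m. Q_A = (1/0.03)·156.1·3.417^(2/3)·√0.0004801 = 258.6 m³/s.
Channel B: With bottom width b = 5.98 m and side slope z = 3: A = (b + zy)y = (5.98 + 3×7.85)×7.85 = 231.8 m²; P = b + 2y√(1+z²) = 5.98 + 2×7.85×3.162 = 55.63 m. Hydraulic radius R = A/P = 231.8/55.63 = 4.167 m. Q_B = (1/0.03)·231.8·4.167^(2/3)·√0.0004801 = 438.4 m³/s.
Q_A = 258.6 m³/s vs Q_B = 438.4 m³/s, so channel B carries more.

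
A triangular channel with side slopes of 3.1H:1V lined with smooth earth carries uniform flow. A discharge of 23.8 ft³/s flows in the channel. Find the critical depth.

y_c = 1.3 ft

At critical depth, Q² T / (g A³) = 1, i.e. A³/T = Q²/g = 23.8²/32.2 = 17.59.
Trying y = 1.47 ft: A³/T = 32.98 — too large.
Trying y = 0.967 ft: A³/T = 4.063 — too small.
Trying y = 1.3 ft: A³/T = 17.84 — ≈ 17.59.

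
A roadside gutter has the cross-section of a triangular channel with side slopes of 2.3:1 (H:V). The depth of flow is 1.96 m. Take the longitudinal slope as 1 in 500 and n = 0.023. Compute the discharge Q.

Q = 16 m³/s

For a triangular section with side slope z = 2.3: A = zy² = 2.3×1.96² = 8.836 m²; P = 2y√(1+z²) = 2×1.96×2.508 = 9.831 m.
Hydraulic radius R = A/P = 8.836/9.831 = 0.8987 m.
Manning's equation: Q = (1/n) A R^(2/3) S^(1/2) = (1/0.023) × 8.836 × 0.8987^(2/3) × 0.002^(1/2) = 16 m³/s.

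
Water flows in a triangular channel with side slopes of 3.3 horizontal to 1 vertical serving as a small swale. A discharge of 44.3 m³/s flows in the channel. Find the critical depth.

At critical depth, Q² T / (g A³) = 1, i.e. A³/T = Q²/g = 44.3²/9.81 = 200.
Trying y = 2.31 m: A³/T = 358.1 — over.
Trying y = 1.64 m: A³/T = 64.6 — short.
Trying y = 2.06 m: A³/T = 202 — ≈ 200.

y_c = 2.06 m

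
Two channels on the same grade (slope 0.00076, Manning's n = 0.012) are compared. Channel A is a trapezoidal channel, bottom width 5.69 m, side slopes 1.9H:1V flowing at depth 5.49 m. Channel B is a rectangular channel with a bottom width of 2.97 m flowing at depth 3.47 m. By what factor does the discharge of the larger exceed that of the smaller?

17.5

Channel A: With bottom width b = 5.69 m and side slope z = 1.9: A = (b + zy)y = (5.69 + 1.9×5.49)×5.49 = 88.5 m²; P = b + 2y√(1+z²) = 5.69 + 2×5.49×2.147 = 29.27 m. Hydraulic radius R = A/P = 88.5/29.27 = 3.024 m. Q_A = (1/0.012)·88.5·3.024^(2/3)·√0.00076 = 425.2 m³/s.
Channel B: Flow area A = b·y = 2.97 × 3.47 = 10.31 m². Wetted perimeter P = b + 2y = 2.97 + 2×3.47 = 9.91 m. Hydraulic radius R = A/P = 10.31/9.91 = 1.04 m. Q_B = (1/0.012)·10.31·1.04^(2/3)·√0.00076 = 24.3 m³/s.
The larger discharge is 425.2 m³/s and the smaller is 24.3 m³/s; the ratio is 17.5.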